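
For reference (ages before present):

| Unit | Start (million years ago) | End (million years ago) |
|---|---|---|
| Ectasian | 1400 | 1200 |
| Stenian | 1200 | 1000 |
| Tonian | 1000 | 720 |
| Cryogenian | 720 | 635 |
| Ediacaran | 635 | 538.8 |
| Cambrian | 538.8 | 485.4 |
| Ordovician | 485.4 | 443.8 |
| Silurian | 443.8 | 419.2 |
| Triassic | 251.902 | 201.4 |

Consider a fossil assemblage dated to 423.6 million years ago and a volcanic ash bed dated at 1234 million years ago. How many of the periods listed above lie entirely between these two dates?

6

The older date is 1234 Ma and the younger is 423.6 Ma.
Periods with start < 1234 and end > 423.6 Ma: Stenian (1200–1000), Tonian (1000–720), Cryogenian (720–635), Ediacaran (635–538.8), Cambrian (538.8–485.4), Ordovician (485.4–443.8).
That is 6 complete periods.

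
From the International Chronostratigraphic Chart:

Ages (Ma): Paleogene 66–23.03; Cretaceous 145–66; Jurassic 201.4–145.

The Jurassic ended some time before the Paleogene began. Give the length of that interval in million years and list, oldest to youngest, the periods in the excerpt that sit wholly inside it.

79 million years; Cretaceous

End of Jurassic = 145 Ma; start of Paleogene = 66 Ma.
Gap = 145 − 66 = 79 Myr.
Periods wholly inside 145–66 Ma: Cretaceous (145–66).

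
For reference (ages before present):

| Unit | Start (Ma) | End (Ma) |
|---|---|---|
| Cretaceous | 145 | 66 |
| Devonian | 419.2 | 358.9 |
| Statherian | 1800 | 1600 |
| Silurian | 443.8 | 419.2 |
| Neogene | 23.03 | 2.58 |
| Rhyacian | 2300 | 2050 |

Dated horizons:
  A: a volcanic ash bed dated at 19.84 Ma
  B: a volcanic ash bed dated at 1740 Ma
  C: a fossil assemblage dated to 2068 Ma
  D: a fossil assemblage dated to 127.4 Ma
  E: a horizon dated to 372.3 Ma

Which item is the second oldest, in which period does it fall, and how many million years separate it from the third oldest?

Sorted oldest-first by Ma: C (2068), B (1740), E (372.3), D (127.4), A (19.84).
The second oldest is B at 1740 Ma, which lies in 1800–1600 Ma: the Statherian.
The third oldest is E at 372.3 Ma; separation = |1740 − 372.3| = 1367.7 Myr.

B, in the Statherian; 1367.7 million years to E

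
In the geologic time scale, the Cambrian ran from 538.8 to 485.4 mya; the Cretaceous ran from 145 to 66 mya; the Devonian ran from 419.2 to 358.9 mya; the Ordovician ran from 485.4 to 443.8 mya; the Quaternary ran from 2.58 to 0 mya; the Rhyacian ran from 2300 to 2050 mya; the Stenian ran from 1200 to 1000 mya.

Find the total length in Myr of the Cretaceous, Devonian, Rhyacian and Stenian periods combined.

589.3 million years

Each duration: Cretaceous = 79; Devonian = 60.3; Rhyacian = 250; Stenian = 200.
Sum: 79 + 60.3 + 250 + 200 = 589.3 Myr.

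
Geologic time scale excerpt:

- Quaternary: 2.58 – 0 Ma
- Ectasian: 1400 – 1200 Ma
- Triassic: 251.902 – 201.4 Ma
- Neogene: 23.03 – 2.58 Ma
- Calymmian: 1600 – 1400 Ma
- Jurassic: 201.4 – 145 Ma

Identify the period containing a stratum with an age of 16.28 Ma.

Neogene

16.28 Ma lies between 23.03 and 2.58 Ma, so it falls in the Neogene.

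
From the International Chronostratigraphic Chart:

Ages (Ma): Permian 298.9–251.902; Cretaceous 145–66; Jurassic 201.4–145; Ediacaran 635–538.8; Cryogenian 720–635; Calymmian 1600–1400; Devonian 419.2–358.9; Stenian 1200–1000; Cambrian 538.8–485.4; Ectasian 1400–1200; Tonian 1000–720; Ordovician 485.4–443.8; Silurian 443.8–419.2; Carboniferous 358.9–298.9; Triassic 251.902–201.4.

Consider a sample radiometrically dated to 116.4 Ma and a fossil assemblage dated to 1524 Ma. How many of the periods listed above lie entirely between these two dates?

1524 Ma sits inside the Calymmian (1600–1400) and 116.4 Ma inside the Cretaceous (145–66); neither of those is wholly between the two dates.
The listed periods lying completely between them are Ectasian, Stenian, Tonian, Cryogenian, Ediacaran, Cambrian, Ordovician, Silurian, Devonian, Carboniferous, Permian, Triassic, Jurassic — 13 in all.

13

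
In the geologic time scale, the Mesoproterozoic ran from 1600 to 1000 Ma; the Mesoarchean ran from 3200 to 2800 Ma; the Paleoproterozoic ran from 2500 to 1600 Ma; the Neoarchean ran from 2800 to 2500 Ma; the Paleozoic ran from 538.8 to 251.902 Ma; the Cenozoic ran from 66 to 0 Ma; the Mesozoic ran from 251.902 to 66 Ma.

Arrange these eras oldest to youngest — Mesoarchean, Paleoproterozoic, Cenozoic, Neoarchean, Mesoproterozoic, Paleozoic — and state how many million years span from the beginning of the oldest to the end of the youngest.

Mesoarchean, Neoarchean, Paleoproterozoic, Mesoproterozoic, Paleozoic, Cenozoic; total span 3200 Myr

From the excerpt: Mesoarchean 3200–2800; Paleoproterozoic 2500–1600; Cenozoic 66–0; Neoarchean 2800–2500; Mesoproterozoic 1600–1000; Paleozoic 538.8–251.902 (Ma).
Larger Ma is earlier, so the oldest is Mesoarchean and the youngest is Cenozoic; oldest to youngest: Mesoarchean, Neoarchean, Paleoproterozoic, Mesoproterozoic, Paleozoic, Cenozoic.
Oldest start 3200 minus youngest end 0 gives 3200 Myr overall.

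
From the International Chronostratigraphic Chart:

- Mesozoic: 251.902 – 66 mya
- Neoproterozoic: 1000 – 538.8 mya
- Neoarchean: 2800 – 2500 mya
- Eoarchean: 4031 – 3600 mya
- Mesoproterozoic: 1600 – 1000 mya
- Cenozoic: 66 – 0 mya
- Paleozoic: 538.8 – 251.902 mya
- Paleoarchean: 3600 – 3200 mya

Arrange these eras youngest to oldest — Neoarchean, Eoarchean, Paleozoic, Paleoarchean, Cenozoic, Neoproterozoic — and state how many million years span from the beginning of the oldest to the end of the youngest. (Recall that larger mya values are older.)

Start ages (Ma): Eoarchean 4031, Paleoarchean 3600, Neoarchean 2800, Neoproterozoic 1000, Paleozoic 538.8, Cenozoic 66.
Ordered youngest to oldest: Cenozoic, Paleozoic, Neoproterozoic, Neoarchean, Paleoarchean, Eoarchean.
Span = 4031 − 0 = 4031 Myr.

Cenozoic, Paleozoic, Neoproterozoic, Neoarchean, Paleoarchean, Eoarchean; total span 4031 Myr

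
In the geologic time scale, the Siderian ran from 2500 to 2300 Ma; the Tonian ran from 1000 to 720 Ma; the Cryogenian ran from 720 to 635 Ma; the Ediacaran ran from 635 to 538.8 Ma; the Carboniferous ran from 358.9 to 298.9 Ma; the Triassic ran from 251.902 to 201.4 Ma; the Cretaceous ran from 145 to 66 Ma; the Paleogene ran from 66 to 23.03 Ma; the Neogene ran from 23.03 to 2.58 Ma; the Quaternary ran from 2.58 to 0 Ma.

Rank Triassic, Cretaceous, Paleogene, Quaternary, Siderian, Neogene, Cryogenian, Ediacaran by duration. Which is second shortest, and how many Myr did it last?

Durations: Triassic 50.502; Cretaceous 79; Paleogene 42.97; Quaternary 2.58; Siderian 200; Neogene 20.45; Cryogenian 85; Ediacaran 96.2 Myr.
Sorted shortest-first: Quaternary (2.58), Neogene (20.45), Paleogene (42.97), Triassic (50.502), Cretaceous (79), Cryogenian (85), Ediacaran (96.2), Siderian (200).
The second shortest is Neogene at 20.45 Myr.

Neogene, 20.45 million years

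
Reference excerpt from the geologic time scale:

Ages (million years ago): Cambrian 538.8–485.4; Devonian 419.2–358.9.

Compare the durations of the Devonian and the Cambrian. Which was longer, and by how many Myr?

Devonian: 419.2 − 358.9 = 60.3 Myr.
Cambrian: 538.8 − 485.4 = 53.4 Myr.
Difference: 60.3 − 53.4 = 6.9 Myr, so the Devonian was longer.

Devonian, by 6.9 million years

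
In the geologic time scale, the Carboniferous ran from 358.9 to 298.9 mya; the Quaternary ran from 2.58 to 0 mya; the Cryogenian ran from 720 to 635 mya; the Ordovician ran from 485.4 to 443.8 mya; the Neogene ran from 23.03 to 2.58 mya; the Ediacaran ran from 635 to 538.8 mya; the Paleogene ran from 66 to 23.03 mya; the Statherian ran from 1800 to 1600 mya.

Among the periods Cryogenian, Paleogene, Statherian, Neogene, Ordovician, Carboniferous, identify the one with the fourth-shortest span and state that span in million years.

Carboniferous, 60 million years

Durations: Cryogenian 85; Paleogene 42.97; Statherian 200; Neogene 20.45; Ordovician 41.6; Carboniferous 60 Myr.
Sorted shortest-first: Neogene (20.45), Ordovician (41.6), Paleogene (42.97), Carboniferous (60), Cryogenian (85), Statherian (200).
The fourth shortest is Carboniferous at 60 Myr.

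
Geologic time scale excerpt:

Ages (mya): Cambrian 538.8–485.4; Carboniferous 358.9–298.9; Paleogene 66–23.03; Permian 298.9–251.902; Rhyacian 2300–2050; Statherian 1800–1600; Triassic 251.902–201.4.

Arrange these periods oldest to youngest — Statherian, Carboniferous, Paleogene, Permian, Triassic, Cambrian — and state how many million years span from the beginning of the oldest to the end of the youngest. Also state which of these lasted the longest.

From the excerpt: Statherian 1800–1600; Carboniferous 358.9–298.9; Paleogene 66–23.03; Permian 298.9–251.902; Triassic 251.902–201.4; Cambrian 538.8–485.4 (Ma).
Larger Ma is earlier, so the oldest is Statherian and the youngest is Paleogene; oldest to youngest: Statherian, Cambrian, Carboniferous, Permian, Triassic, Paleogene.
Oldest start 1800 minus youngest end 23.03 gives 1776.97 Myr overall.
Individual lengths (start − end): Cambrian 53.4; Paleogene 42.97; Carboniferous 60; Triassic 50.502; Statherian 200; Permian 46.998. The largest is Statherian at 200 Myr.

Statherian → Cambrian → Carboniferous → Permian → Triassic → Paleogene; total span 1776.97 Myr; longest is Statherian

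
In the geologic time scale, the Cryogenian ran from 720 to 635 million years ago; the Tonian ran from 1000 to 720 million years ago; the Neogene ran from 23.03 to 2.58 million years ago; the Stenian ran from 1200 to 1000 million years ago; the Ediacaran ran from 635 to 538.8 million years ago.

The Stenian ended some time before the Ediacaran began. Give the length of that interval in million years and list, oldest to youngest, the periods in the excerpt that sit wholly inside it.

365 million years; Tonian, Cryogenian

End of Stenian = 1000 Ma; start of Ediacaran = 635 Ma.
Gap = 1000 − 635 = 365 Myr.
Periods wholly inside 1000–635 Ma: Tonian (1000–720), Cryogenian (720–635).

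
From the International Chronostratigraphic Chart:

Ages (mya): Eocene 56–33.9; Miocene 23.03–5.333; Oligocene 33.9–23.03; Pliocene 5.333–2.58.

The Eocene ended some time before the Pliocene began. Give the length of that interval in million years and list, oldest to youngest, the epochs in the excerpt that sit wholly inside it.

The Eocene closes at 33.9 Ma and the Pliocene opens at 5.333 Ma, so the interval is 33.9 − 5.333 = 28.567 Myr.
An epoch fits inside if it starts at or after 33.9 Ma and ends at or before 5.333 Ma; oldest first that gives Oligocene, Miocene.

28.567 million years; Oligocene, Miocene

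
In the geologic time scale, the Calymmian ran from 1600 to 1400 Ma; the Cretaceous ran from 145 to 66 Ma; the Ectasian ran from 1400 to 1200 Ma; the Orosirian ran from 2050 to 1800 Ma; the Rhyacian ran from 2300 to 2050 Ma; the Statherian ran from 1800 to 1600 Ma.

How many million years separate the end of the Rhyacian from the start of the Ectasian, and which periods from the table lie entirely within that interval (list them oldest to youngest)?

650 million years; Orosirian, Statherian, Calymmian

End of Rhyacian = 2050 Ma; start of Ectasian = 1400 Ma.
Gap = 2050 − 1400 = 650 Myr.
Periods wholly inside 2050–1400 Ma: Orosirian (2050–1800), Statherian (1800–1600), Calymmian (1600–1400).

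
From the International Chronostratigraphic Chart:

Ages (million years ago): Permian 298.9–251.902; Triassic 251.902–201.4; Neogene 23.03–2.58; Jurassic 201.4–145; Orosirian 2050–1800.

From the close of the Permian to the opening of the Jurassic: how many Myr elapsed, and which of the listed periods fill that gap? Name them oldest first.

The Permian closes at 251.902 Ma and the Jurassic opens at 201.4 Ma, so the interval is 251.902 − 201.4 = 50.502 Myr.
A period fits inside if it starts at or after 251.902 Ma and ends at or before 201.4 Ma; oldest first that gives Triassic.

50.502 million years; Triassic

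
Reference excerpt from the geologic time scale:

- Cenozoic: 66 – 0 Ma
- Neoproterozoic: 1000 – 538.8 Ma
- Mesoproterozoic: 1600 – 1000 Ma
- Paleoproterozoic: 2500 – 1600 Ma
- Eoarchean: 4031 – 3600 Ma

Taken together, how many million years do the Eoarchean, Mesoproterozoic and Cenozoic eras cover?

Duration is start − end for each: (4031 − 3600) + (1600 − 1000) + (66 − 0).
That is 431 + 600 + 66, which totals 1097 million years.

1097 million years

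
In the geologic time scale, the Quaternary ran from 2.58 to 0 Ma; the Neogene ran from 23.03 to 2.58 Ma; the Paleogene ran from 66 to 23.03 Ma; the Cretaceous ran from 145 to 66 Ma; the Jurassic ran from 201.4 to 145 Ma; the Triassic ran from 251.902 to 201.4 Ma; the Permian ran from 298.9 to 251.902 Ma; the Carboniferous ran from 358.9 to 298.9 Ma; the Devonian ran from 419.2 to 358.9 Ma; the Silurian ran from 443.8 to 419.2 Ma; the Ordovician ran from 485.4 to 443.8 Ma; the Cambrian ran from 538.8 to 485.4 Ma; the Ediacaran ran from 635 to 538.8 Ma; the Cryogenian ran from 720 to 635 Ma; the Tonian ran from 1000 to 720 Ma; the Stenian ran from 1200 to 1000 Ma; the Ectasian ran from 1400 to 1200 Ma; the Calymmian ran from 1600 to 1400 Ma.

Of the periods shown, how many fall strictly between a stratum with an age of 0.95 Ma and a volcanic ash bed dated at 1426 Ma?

1426 Ma sits inside the Calymmian (1600–1400) and 0.95 Ma inside the Quaternary (2.58–0); neither of those is wholly between the two dates.
The listed periods lying completely between them are Ectasian, Stenian, Tonian, Cryogenian, Ediacaran, Cambrian, Ordovician, Silurian, Devonian, Carboniferous, Permian, Triassic, Jurassic, Cretaceous, Paleogene, Neogene — 16 in all.

16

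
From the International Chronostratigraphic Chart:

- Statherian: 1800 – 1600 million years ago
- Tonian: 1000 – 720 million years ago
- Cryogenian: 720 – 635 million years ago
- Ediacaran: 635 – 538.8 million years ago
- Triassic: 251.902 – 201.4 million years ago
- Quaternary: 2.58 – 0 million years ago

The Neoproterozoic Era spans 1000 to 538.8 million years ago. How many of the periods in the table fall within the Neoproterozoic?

3

Periods inside 1000–538.8 Ma: Tonian, Cryogenian, Ediacaran — 3 in total.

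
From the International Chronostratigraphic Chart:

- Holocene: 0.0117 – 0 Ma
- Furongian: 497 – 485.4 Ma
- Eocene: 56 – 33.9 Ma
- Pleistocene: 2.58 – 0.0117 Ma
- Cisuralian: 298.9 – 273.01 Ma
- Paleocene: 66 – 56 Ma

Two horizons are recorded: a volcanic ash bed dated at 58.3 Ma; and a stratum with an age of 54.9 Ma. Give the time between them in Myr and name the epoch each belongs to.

Elapsed time: 58.3 − 54.9 = 3.4 Myr.
58.3 Ma lies within 66–56 Ma: Paleocene.
54.9 Ma lies within 56–33.9 Ma: Eocene.

3.4 million years apart; the first in the Paleocene, the second in the Eocene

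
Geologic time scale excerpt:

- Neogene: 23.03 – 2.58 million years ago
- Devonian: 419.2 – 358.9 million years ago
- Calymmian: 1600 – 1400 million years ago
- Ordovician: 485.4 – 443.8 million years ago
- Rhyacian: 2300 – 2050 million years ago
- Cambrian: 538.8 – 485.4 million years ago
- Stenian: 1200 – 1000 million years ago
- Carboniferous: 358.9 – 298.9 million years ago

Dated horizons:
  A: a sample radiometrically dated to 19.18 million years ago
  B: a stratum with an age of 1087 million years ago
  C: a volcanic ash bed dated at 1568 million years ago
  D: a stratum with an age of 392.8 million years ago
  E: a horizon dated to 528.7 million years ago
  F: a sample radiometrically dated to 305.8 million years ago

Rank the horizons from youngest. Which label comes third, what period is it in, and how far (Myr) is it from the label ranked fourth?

Smaller Ma means younger, so youngest first: A 19.18 < F 305.8 < D 392.8 < E 528.7 < B 1087 < C 1568.
Counting 3 along gives D (392.8 Ma); the excerpt puts that inside the Devonian, 419.2–358.9 Ma.
Next in line is E (528.7 Ma), and 528.7 − 392.8 = 135.9 Myr.

D, in the Devonian; 135.9 million years to E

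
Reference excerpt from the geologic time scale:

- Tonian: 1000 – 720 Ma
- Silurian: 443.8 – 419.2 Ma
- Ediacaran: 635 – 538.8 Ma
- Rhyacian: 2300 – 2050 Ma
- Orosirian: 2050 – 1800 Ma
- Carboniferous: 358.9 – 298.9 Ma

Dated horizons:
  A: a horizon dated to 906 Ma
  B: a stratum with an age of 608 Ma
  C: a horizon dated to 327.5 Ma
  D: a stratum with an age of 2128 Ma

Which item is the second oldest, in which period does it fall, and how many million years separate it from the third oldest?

A, in the Tonian; 298 million years to B

Sorted oldest-first by Ma: D (2128), A (906), B (608), C (327.5).
The second oldest is A at 906 Ma, which lies in 1000–720 Ma: the Tonian.
The third oldest is B at 608 Ma; separation = |906 − 608| = 298 Myr.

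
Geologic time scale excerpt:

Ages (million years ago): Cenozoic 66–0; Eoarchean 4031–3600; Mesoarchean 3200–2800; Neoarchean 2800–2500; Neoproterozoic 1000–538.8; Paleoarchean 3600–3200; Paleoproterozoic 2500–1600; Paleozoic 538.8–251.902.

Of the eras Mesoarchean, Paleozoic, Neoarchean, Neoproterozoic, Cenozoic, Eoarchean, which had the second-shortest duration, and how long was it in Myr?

Durations: Mesoarchean 400; Paleozoic 286.898; Neoarchean 300; Neoproterozoic 461.2; Cenozoic 66; Eoarchean 431 Myr.
Sorted shortest-first: Cenozoic (66), Paleozoic (286.898), Neoarchean (300), Mesoarchean (400), Eoarchean (431), Neoproterozoic (461.2).
The second shortest is Paleozoic at 286.898 Myr.

Paleozoic, 286.898 million years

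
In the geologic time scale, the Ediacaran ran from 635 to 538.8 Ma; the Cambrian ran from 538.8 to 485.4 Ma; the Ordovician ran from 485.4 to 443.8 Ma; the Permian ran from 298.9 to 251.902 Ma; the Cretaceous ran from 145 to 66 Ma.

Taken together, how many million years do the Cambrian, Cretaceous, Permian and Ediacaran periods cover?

Each duration: Cambrian = 53.4; Cretaceous = 79; Permian = 46.998; Ediacaran = 96.2.
Sum: 53.4 + 79 + 46.998 + 96.2 = 275.598 Myr.

275.598 million years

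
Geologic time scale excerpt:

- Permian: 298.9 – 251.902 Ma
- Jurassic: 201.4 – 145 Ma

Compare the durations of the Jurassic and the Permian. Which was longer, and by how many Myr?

Jurassic, by 9.402 million years

Jurassic: 201.4 − 145 = 56.4 Myr.
Permian: 298.9 − 251.902 = 46.998 Myr.
Difference: 56.4 − 46.998 = 9.402 Myr, so the Jurassic was longer.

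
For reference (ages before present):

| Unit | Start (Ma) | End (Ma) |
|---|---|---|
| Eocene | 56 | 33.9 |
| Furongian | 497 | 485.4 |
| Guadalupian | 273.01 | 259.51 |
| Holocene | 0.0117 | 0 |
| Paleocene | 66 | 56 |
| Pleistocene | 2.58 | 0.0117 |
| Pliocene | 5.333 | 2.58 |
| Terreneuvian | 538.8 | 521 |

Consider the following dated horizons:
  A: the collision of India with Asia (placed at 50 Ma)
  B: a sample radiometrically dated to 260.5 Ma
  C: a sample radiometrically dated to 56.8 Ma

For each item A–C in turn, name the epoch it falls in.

A — Eocene; B — Guadalupian; C — Paleocene

Match each age against the start–end ranges in the excerpt: A = 50 Ma → Eocene (56–33.9); B = 260.5 Ma → Guadalupian (273.01–259.51); C = 56.8 Ma → Paleocene (66–56).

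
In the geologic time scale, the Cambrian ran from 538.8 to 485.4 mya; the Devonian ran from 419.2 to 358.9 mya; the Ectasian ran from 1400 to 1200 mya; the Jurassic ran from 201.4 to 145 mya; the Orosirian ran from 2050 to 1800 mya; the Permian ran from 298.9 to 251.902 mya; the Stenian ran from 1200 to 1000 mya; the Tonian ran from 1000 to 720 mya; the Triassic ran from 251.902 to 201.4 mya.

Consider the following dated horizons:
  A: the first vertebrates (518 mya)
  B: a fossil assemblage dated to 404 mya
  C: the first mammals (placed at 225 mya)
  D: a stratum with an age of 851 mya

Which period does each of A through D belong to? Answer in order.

A — Cambrian; B — Devonian; C — Triassic; D — Tonian

Match each age against the start–end ranges in the excerpt: A = 518 Ma → Cambrian (538.8–485.4); B = 404 Ma → Devonian (419.2–358.9); C = 225 Ma → Triassic (251.902–201.4); D = 851 Ma → Tonian (1000–720).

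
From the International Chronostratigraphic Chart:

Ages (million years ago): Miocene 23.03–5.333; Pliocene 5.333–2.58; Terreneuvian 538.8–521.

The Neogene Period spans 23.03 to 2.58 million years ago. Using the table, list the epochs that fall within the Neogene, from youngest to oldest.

Pliocene, Miocene

Epochs with both bounds inside 23.03–2.58 Ma: Pliocene (5.333–2.58), Miocene (23.03–5.333).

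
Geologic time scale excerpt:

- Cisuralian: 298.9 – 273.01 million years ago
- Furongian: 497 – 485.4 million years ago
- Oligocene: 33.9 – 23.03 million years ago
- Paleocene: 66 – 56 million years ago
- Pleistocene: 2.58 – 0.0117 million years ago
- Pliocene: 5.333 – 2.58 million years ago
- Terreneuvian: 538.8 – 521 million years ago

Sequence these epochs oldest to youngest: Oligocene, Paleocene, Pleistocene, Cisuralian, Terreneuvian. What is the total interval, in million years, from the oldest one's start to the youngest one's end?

Terreneuvian, Cisuralian, Paleocene, Oligocene, Pleistocene; total span 538.7883 Myr

From the excerpt: Oligocene 33.9–23.03; Paleocene 66–56; Pleistocene 2.58–0.0117; Cisuralian 298.9–273.01; Terreneuvian 538.8–521 (Ma).
Larger Ma is earlier, so the oldest is Terreneuvian and the youngest is Pleistocene; oldest to youngest: Terreneuvian, Cisuralian, Paleocene, Oligocene, Pleistocene.
Oldest start 538.8 minus youngest end 0.0117 gives 538.7883 Myr overall.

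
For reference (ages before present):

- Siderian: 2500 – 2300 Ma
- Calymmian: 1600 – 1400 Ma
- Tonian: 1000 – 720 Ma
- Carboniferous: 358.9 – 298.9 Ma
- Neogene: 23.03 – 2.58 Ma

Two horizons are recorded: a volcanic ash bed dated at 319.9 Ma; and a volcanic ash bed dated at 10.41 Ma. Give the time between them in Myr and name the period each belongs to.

309.49 million years apart; the first in the Carboniferous, the second in the Neogene

Elapsed time: 319.9 − 10.41 = 309.49 Myr.
319.9 Ma lies within 358.9–298.9 Ma: Carboniferous.
10.41 Ma lies within 23.03–2.58 Ma: Neogene.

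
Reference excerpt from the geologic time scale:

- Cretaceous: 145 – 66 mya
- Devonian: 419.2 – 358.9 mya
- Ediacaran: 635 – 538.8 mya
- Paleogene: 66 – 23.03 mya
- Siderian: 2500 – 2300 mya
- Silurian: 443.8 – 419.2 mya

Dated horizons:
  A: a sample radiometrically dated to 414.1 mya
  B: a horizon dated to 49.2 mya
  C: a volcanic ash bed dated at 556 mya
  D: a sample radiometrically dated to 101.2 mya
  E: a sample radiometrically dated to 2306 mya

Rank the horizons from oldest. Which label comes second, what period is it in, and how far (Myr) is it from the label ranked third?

C, in the Ediacaran; 141.9 million years to A

Sorted oldest-first by Ma: E (2306), C (556), A (414.1), D (101.2), B (49.2).
The second oldest is C at 556 Ma, which lies in 635–538.8 Ma: the Ediacaran.
The third oldest is A at 414.1 Ma; separation = |556 − 414.1| = 141.9 Myr.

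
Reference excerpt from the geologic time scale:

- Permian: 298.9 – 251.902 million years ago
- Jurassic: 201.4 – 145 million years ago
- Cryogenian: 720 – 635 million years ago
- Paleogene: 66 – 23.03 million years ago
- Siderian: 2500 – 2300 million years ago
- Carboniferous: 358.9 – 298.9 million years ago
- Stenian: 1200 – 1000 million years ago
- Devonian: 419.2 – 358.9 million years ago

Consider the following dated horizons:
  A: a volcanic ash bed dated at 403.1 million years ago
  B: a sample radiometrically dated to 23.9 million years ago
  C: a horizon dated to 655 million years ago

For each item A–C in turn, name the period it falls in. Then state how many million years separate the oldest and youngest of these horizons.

A: 403.1 Ma lies in 419.2–358.9 Ma, so Devonian.
B: 23.9 Ma lies in 66–23.03 Ma, so Paleogene.
C: 655 Ma lies in 720–635 Ma, so Cryogenian.
Oldest = 655 Ma, youngest = 23.9 Ma → span 631.1 Myr.

A — Devonian; B — Paleogene; C — Cryogenian; span 631.1 million years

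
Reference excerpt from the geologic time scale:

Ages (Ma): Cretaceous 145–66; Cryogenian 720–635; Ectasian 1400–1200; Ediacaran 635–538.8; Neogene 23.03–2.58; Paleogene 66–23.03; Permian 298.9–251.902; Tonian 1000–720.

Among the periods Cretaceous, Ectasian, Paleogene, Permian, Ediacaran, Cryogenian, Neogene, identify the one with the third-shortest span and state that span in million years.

Permian, 46.998 million years

Durations: Cretaceous 79; Ectasian 200; Paleogene 42.97; Permian 46.998; Ediacaran 96.2; Cryogenian 85; Neogene 20.45 Myr.
Sorted shortest-first: Neogene (20.45), Paleogene (42.97), Permian (46.998), Cretaceous (79), Cryogenian (85), Ediacaran (96.2), Ectasian (200).
The third shortest is Permian at 46.998 Myr.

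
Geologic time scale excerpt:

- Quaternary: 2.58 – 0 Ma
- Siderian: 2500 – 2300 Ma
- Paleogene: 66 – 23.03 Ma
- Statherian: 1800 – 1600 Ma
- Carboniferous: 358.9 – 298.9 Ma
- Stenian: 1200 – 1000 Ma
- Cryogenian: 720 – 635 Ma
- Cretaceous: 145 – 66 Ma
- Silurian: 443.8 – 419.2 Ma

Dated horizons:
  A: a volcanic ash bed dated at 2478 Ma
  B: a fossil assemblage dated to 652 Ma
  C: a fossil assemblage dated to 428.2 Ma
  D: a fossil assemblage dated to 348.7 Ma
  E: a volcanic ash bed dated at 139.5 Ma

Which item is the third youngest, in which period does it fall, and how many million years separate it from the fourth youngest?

Sorted youngest-first by Ma: E (139.5), D (348.7), C (428.2), B (652), A (2478).
The third youngest is C at 428.2 Ma, which lies in 443.8–419.2 Ma: the Silurian.
The fourth youngest is B at 652 Ma; separation = |428.2 − 652| = 223.8 Myr.

C, in the Silurian; 223.8 million years to B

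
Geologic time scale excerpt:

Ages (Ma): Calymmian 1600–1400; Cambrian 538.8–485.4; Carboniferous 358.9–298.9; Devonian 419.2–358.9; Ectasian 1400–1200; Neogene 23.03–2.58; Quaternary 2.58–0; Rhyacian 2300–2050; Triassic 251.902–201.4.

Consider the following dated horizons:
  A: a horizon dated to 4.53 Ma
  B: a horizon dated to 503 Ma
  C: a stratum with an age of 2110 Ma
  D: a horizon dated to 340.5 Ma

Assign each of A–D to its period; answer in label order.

A — Neogene; B — Cambrian; C — Rhyacian; D — Carboniferous

Match each age against the start–end ranges in the excerpt: A = 4.53 Ma → Neogene (23.03–2.58); B = 503 Ma → Cambrian (538.8–485.4); C = 2110 Ma → Rhyacian (2300–2050); D = 340.5 Ma → Carboniferous (358.9–298.9).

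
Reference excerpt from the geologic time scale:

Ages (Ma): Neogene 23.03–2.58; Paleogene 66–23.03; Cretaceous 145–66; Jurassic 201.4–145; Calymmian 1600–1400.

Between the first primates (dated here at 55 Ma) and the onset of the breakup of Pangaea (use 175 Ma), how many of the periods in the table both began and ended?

1

The older date is 175 Ma and the younger is 55 Ma.
Periods with start < 175 and end > 55 Ma: Cretaceous (145–66).
That is 1 complete period.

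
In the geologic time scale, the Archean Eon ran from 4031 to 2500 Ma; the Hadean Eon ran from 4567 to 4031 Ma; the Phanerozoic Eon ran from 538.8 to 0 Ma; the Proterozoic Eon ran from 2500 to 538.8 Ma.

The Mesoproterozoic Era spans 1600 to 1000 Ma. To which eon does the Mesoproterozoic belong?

Proterozoic

The Mesoproterozoic (1600–1000 Ma) lies entirely within 2500–538.8 Ma, the Proterozoic Eon.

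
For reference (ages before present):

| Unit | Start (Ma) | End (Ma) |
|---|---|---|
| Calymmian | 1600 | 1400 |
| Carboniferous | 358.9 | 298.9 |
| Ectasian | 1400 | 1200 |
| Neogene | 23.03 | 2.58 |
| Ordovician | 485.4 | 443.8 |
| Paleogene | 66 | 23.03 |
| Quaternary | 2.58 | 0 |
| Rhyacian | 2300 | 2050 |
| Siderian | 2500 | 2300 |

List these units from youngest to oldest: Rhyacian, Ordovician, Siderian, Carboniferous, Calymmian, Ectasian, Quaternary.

Read off each span (Ma): Rhyacian 2300–2050; Ordovician 485.4–443.8; Siderian 2500–2300; Carboniferous 358.9–298.9; Calymmian 1600–1400; Ectasian 1400–1200; Quaternary 2.58–0.
Larger Ma is older, so oldest→youngest is Siderian, Rhyacian, Calymmian, Ectasian, Ordovician, Carboniferous, Quaternary; reverse it for youngest→oldest.

Quaternary, then Carboniferous, then Ordovician, then Ectasian, then Calymmian, then Rhyacian, then Siderian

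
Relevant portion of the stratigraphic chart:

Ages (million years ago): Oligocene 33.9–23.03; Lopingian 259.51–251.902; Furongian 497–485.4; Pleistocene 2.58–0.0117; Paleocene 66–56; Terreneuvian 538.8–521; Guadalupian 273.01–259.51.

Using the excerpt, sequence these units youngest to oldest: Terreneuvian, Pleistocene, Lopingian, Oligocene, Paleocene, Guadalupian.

Pleistocene, then Oligocene, then Paleocene, then Lopingian, then Guadalupian, then Terreneuvian

Sorting by start age (ascending Ma, since larger Ma = older): Pleistocene began 2.58, Oligocene began 33.9, Paleocene began 66, Lopingian began 259.51, Guadalupian began 273.01, Terreneuvian began 538.8.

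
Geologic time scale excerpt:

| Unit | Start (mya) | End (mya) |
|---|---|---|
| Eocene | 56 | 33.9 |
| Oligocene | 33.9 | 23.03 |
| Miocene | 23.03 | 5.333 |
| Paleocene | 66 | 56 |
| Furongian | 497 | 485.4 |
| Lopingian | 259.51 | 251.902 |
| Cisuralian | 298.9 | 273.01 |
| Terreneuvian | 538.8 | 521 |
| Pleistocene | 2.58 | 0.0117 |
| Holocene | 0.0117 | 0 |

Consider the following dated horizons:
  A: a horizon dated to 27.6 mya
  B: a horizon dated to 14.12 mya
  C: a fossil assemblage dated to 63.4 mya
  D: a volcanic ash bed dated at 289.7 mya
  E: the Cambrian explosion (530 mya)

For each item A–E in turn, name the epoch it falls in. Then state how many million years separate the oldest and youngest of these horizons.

A: 27.6 Ma lies in 33.9–23.03 Ma, so Oligocene.
B: 14.12 Ma lies in 23.03–5.333 Ma, so Miocene.
C: 63.4 Ma lies in 66–56 Ma, so Paleocene.
D: 289.7 Ma lies in 298.9–273.01 Ma, so Cisuralian.
E: 530 Ma lies in 538.8–521 Ma, so Terreneuvian.
Oldest = 530 Ma, youngest = 14.12 Ma → span 515.88 Myr.

A — Oligocene; B — Miocene; C — Paleocene; D — Cisuralian; E — Terreneuvian; span 515.88 million years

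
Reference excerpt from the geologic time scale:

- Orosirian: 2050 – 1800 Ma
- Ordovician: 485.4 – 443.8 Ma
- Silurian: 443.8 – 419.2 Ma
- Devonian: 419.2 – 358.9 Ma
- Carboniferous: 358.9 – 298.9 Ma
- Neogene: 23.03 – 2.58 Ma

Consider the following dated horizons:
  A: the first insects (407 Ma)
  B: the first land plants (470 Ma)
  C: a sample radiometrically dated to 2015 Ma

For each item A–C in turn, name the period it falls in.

Match each age against the start–end ranges in the excerpt: A = 407 Ma → Devonian (419.2–358.9); B = 470 Ma → Ordovician (485.4–443.8); C = 2015 Ma → Orosirian (2050–1800).

A — Devonian; B — Ordovician; C — Orosirian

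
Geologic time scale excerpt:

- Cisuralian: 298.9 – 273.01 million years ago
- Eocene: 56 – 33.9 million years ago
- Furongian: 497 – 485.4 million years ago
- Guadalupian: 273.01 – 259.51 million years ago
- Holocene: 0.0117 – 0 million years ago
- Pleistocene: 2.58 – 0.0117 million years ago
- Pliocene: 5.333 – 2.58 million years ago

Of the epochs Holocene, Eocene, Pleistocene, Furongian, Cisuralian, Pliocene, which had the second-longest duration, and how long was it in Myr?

Eocene, 22.1 million years

Start − end for each: Holocene 0.0117 − 0 = 0.0117; Eocene 56 − 33.9 = 22.1; Pleistocene 2.58 − 0.0117 = 2.5683; Furongian 497 − 485.4 = 11.6; Cisuralian 298.9 − 273.01 = 25.89; Pliocene 5.333 − 2.58 = 2.753.
Ranking these from longest: Cisuralian > Eocene > Furongian > Pliocene > Pleistocene > Holocene.
Position 2 in that ranking is Eocene, which lasted 22.1 Myr.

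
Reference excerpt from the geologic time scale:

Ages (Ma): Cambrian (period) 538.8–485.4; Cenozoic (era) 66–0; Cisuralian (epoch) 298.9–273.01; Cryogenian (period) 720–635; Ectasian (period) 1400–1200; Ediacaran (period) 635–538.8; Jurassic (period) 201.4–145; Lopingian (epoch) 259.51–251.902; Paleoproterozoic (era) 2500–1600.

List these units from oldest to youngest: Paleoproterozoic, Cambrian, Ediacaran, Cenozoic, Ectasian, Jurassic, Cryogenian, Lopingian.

Paleoproterozoic, Ectasian, Cryogenian, Ediacaran, Cambrian, Lopingian, Jurassic, Cenozoic

Read off each span (Ma): Paleoproterozoic 2500–1600; Cambrian 538.8–485.4; Ediacaran 635–538.8; Cenozoic 66–0; Ectasian 1400–1200; Jurassic 201.4–145; Cryogenian 720–635; Lopingian 259.51–251.902.
Larger Ma is older, so oldest→youngest is Paleoproterozoic, Ectasian, Cryogenian, Ediacaran, Cambrian, Lopingian, Jurassic, Cenozoic.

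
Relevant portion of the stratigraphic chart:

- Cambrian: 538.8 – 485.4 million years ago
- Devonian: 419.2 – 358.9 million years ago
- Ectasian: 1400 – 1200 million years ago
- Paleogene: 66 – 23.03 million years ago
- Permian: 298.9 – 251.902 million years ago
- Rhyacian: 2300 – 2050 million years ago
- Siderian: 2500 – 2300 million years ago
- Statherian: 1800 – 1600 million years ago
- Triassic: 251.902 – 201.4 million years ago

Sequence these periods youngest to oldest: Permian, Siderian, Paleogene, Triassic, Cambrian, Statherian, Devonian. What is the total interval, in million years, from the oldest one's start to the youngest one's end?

From the excerpt: Permian 298.9–251.902; Siderian 2500–2300; Paleogene 66–23.03; Triassic 251.902–201.4; Cambrian 538.8–485.4; Statherian 1800–1600; Devonian 419.2–358.9 (Ma).
Larger Ma is earlier, so the oldest is Siderian and the youngest is Paleogene; youngest to oldest: Paleogene, Triassic, Permian, Devonian, Cambrian, Statherian, Siderian.
Oldest start 2500 minus youngest end 23.03 gives 2476.97 Myr overall.

Paleogene → Triassic → Permian → Devonian → Cambrian → Statherian → Siderian; total span 2476.97 Myr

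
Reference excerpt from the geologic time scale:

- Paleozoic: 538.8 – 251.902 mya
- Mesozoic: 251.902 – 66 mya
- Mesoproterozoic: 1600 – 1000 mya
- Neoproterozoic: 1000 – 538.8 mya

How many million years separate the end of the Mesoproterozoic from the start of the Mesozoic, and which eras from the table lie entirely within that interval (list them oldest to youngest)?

End of Mesoproterozoic = 1000 Ma; start of Mesozoic = 251.902 Ma.
Gap = 1000 − 251.902 = 748.098 Myr.
Eras wholly inside 1000–251.902 Ma: Neoproterozoic (1000–538.8), Paleozoic (538.8–251.902).

748.098 million years; Neoproterozoic, Paleozoic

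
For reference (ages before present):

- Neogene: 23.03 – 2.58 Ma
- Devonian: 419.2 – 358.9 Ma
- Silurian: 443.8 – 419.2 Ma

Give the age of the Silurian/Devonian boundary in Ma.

The Silurian ends and the Devonian begins at 419.2 Ma.

419.2 Ma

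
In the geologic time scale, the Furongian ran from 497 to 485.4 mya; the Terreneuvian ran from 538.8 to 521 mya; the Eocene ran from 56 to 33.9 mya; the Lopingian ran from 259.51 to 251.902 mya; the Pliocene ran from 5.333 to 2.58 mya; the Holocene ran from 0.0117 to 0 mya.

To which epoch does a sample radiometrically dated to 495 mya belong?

495 Ma lies between 497 and 485.4 Ma, so it falls in the Furongian.

Furongian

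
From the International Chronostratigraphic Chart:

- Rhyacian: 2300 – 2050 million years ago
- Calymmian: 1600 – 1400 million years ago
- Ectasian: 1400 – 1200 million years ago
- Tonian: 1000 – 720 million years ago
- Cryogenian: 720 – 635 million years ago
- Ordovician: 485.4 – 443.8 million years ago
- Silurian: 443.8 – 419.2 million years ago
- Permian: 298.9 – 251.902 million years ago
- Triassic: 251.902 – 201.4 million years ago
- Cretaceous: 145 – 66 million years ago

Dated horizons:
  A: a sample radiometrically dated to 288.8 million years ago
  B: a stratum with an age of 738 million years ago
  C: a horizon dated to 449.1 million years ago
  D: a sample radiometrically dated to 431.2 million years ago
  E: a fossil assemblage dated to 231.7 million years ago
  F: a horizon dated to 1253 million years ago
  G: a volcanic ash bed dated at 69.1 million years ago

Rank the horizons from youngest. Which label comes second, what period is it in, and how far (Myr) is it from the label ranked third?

Smaller Ma means younger, so youngest first: G 69.1 < E 231.7 < A 288.8 < D 431.2 < C 449.1 < B 738 < F 1253.
Counting 2 along gives E (231.7 Ma); the excerpt puts that inside the Triassic, 251.902–201.4 Ma.
Next in line is A (288.8 Ma), and 288.8 − 231.7 = 57.1 Myr.

E, in the Triassic; 57.1 million years to A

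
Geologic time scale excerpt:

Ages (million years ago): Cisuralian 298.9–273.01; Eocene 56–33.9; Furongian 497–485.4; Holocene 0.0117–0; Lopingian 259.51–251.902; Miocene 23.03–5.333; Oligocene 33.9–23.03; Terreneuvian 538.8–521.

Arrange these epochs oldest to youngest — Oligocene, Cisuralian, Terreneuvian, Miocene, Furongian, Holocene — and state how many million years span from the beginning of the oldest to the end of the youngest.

Terreneuvian, Furongian, Cisuralian, Oligocene, Miocene, Holocene; total span 538.8 Myr

From the excerpt: Oligocene 33.9–23.03; Cisuralian 298.9–273.01; Terreneuvian 538.8–521; Miocene 23.03–5.333; Furongian 497–485.4; Holocene 0.0117–0 (Ma).
Larger Ma is earlier, so the oldest is Terreneuvian and the youngest is Holocene; oldest to youngest: Terreneuvian, Furongian, Cisuralian, Oligocene, Miocene, Holocene.
Oldest start 538.8 minus youngest end 0 gives 538.8 Myr overall.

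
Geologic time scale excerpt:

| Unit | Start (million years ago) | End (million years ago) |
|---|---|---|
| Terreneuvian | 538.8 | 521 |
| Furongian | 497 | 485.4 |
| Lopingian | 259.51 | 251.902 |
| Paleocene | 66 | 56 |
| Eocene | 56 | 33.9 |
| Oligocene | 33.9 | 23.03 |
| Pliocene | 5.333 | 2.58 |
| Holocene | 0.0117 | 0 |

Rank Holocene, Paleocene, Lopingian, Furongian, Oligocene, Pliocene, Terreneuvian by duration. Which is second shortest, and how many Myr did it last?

Durations: Holocene 0.0117; Paleocene 10; Lopingian 7.608; Furongian 11.6; Oligocene 10.87; Pliocene 2.753; Terreneuvian 17.8 Myr.
Sorted shortest-first: Holocene (0.0117), Pliocene (2.753), Lopingian (7.608), Paleocene (10), Oligocene (10.87), Furongian (11.6), Terreneuvian (17.8).
The second shortest is Pliocene at 2.753 Myr.

Pliocene, 2.753 million years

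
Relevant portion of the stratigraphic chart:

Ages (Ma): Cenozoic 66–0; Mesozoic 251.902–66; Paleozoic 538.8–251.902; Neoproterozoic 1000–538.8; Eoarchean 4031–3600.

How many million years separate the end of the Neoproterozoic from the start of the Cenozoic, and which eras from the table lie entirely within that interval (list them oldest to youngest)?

End of Neoproterozoic = 538.8 Ma; start of Cenozoic = 66 Ma.
Gap = 538.8 − 66 = 472.8 Myr.
Eras wholly inside 538.8–66 Ma: Paleozoic (538.8–251.902), Mesozoic (251.902–66).

472.8 million years; Paleozoic, Mesozoic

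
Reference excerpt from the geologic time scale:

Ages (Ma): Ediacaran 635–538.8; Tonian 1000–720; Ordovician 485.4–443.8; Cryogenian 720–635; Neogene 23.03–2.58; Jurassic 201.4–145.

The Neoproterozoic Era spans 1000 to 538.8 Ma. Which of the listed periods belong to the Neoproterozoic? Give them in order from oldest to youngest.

Periods with both bounds inside 1000–538.8 Ma: Tonian (1000–720), Cryogenian (720–635), Ediacaran (635–538.8).

Tonian, Cryogenian, Ediacaran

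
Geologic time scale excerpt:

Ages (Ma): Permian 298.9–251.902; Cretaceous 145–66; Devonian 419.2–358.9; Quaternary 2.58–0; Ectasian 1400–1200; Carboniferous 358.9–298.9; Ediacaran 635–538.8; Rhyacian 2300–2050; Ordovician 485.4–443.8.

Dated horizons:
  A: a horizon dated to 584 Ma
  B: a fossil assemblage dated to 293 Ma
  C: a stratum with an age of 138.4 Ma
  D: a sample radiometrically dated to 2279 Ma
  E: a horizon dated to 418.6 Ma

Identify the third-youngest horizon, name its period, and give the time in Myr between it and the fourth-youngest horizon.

Smaller Ma means younger, so youngest first: C 138.4 < B 293 < E 418.6 < A 584 < D 2279.
Counting 3 along gives E (418.6 Ma); the excerpt puts that inside the Devonian, 419.2–358.9 Ma.
Next in line is A (584 Ma), and 584 − 418.6 = 165.4 Myr.

E, in the Devonian; 165.4 million years to A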